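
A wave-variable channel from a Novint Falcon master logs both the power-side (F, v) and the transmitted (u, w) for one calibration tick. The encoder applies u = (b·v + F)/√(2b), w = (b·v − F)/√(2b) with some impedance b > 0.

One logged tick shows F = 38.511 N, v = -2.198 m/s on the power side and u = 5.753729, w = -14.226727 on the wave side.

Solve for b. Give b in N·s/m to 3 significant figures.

b = 7.43 N·s/m

u + w = -8.472998;  u + w = √(2b)·v, so √(2b) = -8.472998/(-2.198) = 3.854867.
b = (√(2b))²/2 = 14.860001/2 = 7.430000.
(Check via u − w = 2F/√(2b): u − w = 19.980456, 2F/√(2b) = 19.980455.)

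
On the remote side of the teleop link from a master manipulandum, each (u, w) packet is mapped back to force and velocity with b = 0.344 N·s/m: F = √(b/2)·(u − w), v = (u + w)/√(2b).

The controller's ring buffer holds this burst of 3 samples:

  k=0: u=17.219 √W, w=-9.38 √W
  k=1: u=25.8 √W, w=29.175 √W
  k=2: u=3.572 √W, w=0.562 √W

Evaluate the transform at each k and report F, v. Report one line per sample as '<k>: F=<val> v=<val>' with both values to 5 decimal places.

k=0: u−w=26.59900, u+w=7.83900; √(b/2)=0.41473, √(2b)=0.82946; F=0.41473×26.599=11.03137, v=7.83900/0.82946=9.45075
k=1: u−w=-3.37500, u+w=54.97500; √(b/2)=0.41473, √(2b)=0.82946; F=0.41473×(-3.375)=-1.39971, v=54.97500/0.82946=66.27825
k=2: u−w=3.01000, u+w=4.13400; √(b/2)=0.41473, √(2b)=0.82946; F=0.41473×3.01=1.24833, v=4.13400/0.82946=4.98398

0: F=11.03137 v=9.45075
1: F=-1.39971 v=66.27825
2: F=1.24833 v=4.98398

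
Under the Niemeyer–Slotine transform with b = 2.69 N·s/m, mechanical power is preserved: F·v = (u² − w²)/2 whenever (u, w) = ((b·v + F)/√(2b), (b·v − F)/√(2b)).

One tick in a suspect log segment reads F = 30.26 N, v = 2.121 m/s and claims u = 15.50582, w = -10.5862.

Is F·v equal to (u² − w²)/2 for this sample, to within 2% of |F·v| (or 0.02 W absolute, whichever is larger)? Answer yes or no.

yes

F·v = 30.26×2.121 = 64.18146 W.
(u² − w²)/2 = (240.43045 − 112.06763)/2 = 64.18141 W.
|Δ| = 0.00005;  2% of max(1, |F·v|) = 1.28363.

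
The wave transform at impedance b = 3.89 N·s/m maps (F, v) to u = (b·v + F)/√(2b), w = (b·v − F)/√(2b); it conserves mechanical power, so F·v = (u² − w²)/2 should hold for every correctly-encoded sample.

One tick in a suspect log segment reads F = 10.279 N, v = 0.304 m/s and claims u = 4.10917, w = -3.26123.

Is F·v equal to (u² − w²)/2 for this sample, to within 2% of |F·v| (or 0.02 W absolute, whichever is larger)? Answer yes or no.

F·v = 10.279×0.304 = 3.12482 W.
(u² − w²)/2 = (16.88528 − 10.63562)/2 = 3.12483 W.
|Δ| = 0.00001;  2% of max(1, |F·v|) = 0.06250.

yes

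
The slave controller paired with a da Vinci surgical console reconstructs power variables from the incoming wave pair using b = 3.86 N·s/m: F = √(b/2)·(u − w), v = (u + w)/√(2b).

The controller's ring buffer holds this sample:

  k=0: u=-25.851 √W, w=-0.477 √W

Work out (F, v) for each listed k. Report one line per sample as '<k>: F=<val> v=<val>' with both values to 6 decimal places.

k=0: u−w=-25.374000, u+w=-26.328000; √(b/2)=1.389244, √(2b)=2.778489; F=1.389244×(-25.374)=-35.250687, v=-26.328000/2.778489=-9.475655

0: F=-35.250687 v=-9.475655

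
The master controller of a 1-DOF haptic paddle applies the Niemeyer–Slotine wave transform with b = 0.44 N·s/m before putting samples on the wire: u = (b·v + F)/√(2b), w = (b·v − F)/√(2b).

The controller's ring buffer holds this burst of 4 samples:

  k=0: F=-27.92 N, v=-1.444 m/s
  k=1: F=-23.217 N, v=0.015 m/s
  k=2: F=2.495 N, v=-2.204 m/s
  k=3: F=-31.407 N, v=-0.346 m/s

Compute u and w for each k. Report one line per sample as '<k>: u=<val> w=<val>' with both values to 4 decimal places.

k=0: b·v=0.44×(-1.444)=-0.6354; √(2b)=0.9381; u=(-0.6354+(-27.92))/0.9381=-30.4401, w=(-0.6354−(-27.92))/0.9381=29.0855
k=1: b·v=0.44×0.015=0.0066; √(2b)=0.9381; u=(0.0066+(-23.217))/0.9381=-24.7424, w=(0.0066−(-23.217))/0.9381=24.7564
k=2: b·v=0.44×(-2.204)=-0.9698; √(2b)=0.9381; u=(-0.9698+2.495)/0.9381=1.6259, w=(-0.9698−2.495)/0.9381=-3.6934
k=3: b·v=0.44×(-0.346)=-0.1522; √(2b)=0.9381; u=(-0.1522+(-31.407))/0.9381=-33.6423, w=(-0.1522−(-31.407))/0.9381=33.3177

0: u=-30.4401 w=29.0855
1: u=-24.7424 w=24.7564
2: u=1.6259 w=-3.6934
3: u=-33.6423 w=33.3177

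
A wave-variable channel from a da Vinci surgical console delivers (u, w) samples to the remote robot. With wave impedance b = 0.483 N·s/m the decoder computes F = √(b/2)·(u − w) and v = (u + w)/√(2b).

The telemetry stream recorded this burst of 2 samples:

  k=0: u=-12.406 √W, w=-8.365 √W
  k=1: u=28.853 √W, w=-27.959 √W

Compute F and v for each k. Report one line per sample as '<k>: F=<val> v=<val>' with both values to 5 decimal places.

0: F=-1.98585 v=-21.13337
1: F=27.91892 v=0.90960

k=0: u−w=-4.04100, u+w=-20.77100; √(b/2)=0.49143, √(2b)=0.98285; F=0.49143×(-4.041)=-1.98585, v=-20.77100/0.98285=-21.13337
k=1: u−w=56.81200, u+w=0.89400; √(b/2)=0.49143, √(2b)=0.98285; F=0.49143×56.812=27.91892, v=0.89400/0.98285=0.90960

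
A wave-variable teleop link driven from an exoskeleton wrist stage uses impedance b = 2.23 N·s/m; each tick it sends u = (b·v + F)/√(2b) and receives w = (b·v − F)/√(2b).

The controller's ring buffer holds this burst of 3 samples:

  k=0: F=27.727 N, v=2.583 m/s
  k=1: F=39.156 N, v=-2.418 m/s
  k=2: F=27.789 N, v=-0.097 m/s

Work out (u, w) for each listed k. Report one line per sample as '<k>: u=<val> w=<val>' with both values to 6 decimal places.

0: u=15.856597 w=-10.401633
1: u=15.987651 w=-21.094156
2: u=13.056047 w=-13.260899

k=0: b·v=2.23×2.583=5.760090; √(2b)=2.111871; u=(5.760090+27.727)/2.111871=15.856597, w=(5.760090−27.727)/2.111871=-10.401633
k=1: b·v=2.23×(-2.418)=-5.392140; √(2b)=2.111871; u=(-5.392140+39.156)/2.111871=15.987651, w=(-5.392140−39.156)/2.111871=-21.094156
k=2: b·v=2.23×(-0.097)=-0.216310; √(2b)=2.111871; u=(-0.216310+27.789)/2.111871=13.056047, w=(-0.216310−27.789)/2.111871=-13.260899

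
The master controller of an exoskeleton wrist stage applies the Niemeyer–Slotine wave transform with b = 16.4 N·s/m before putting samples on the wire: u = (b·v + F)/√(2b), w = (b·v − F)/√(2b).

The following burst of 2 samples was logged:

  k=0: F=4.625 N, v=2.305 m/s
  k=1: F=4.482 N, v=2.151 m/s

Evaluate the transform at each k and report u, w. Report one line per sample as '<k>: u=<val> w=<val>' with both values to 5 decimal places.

k=0: b·v=16.4×2.305=37.80200; √(2b)=5.72713; u=(37.80200+4.625)/5.72713=7.40808, w=(37.80200−4.625)/5.72713=5.79296
k=1: b·v=16.4×2.151=35.27640; √(2b)=5.72713; u=(35.27640+4.482)/5.72713=6.94212, w=(35.27640−4.482)/5.72713=5.37694

0: u=7.40808 w=5.79296
1: u=6.94212 w=5.37694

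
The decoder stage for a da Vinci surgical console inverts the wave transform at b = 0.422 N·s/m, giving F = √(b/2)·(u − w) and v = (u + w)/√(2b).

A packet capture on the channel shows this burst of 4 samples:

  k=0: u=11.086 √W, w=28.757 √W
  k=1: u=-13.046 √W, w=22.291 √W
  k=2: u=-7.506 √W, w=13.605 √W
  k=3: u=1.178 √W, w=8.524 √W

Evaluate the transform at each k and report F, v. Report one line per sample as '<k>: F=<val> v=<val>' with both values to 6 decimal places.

0: F=-8.117127 v=43.369140
1: F=-16.231958 v=10.063190
2: F=-9.697282 v=6.638767
3: F=-3.374366 v=10.560635

k=0: u−w=-17.671000, u+w=39.843000; √(b/2)=0.459347, √(2b)=0.918695; F=0.459347×(-17.671)=-8.117127, v=39.843000/0.918695=43.369140
k=1: u−w=-35.337000, u+w=9.245000; √(b/2)=0.459347, √(2b)=0.918695; F=0.459347×(-35.337)=-16.231958, v=9.245000/0.918695=10.063190
k=2: u−w=-21.111000, u+w=6.099000; √(b/2)=0.459347, √(2b)=0.918695; F=0.459347×(-21.111)=-9.697282, v=6.099000/0.918695=6.638767
k=3: u−w=-7.346000, u+w=9.702000; √(b/2)=0.459347, √(2b)=0.918695; F=0.459347×(-7.346)=-3.374366, v=9.702000/0.918695=10.560635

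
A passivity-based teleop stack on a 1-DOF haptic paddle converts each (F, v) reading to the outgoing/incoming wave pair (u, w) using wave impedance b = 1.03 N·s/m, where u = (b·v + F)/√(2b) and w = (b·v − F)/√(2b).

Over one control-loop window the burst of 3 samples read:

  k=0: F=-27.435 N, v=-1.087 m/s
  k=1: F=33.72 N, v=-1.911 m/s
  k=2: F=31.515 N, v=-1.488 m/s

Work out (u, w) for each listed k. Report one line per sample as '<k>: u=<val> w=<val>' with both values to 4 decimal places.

0: u=-19.8949 w=18.3348
1: u=22.1224 w=-24.8652
2: u=20.8897 w=-23.0254

k=0: b·v=1.03×(-1.087)=-1.1196; √(2b)=1.4353; u=(-1.1196+(-27.435))/1.4353=-19.8949, w=(-1.1196−(-27.435))/1.4353=18.3348
k=1: b·v=1.03×(-1.911)=-1.9683; √(2b)=1.4353; u=(-1.9683+33.72)/1.4353=22.1224, w=(-1.9683−33.72)/1.4353=-24.8652
k=2: b·v=1.03×(-1.488)=-1.5326; √(2b)=1.4353; u=(-1.5326+31.515)/1.4353=20.8897, w=(-1.5326−31.515)/1.4353=-23.0254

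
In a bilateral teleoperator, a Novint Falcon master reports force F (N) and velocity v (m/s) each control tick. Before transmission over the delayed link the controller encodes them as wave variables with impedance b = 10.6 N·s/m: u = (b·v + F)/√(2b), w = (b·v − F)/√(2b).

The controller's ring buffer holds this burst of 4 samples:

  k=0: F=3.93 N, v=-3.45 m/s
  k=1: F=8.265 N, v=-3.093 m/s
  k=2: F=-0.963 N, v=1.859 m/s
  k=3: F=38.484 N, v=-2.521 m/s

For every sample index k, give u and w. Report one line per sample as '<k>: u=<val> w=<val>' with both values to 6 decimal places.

0: u=-7.088955 w=-8.796038
1: u=-5.325577 w=-8.915664
2: u=4.070589 w=4.488890
3: u=2.554413 w=-14.161969

k=0: b·v=10.6×(-3.45)=-36.570000; √(2b)=4.604346; u=(-36.570000+3.93)/4.604346=-7.088955, w=(-36.570000−3.93)/4.604346=-8.796038
k=1: b·v=10.6×(-3.093)=-32.785800; √(2b)=4.604346; u=(-32.785800+8.265)/4.604346=-5.325577, w=(-32.785800−8.265)/4.604346=-8.915664
k=2: b·v=10.6×1.859=19.705400; √(2b)=4.604346; u=(19.705400+(-0.963))/4.604346=4.070589, w=(19.705400−(-0.963))/4.604346=4.488890
k=3: b·v=10.6×(-2.521)=-26.722600; √(2b)=4.604346; u=(-26.722600+38.484)/4.604346=2.554413, w=(-26.722600−38.484)/4.604346=-14.161969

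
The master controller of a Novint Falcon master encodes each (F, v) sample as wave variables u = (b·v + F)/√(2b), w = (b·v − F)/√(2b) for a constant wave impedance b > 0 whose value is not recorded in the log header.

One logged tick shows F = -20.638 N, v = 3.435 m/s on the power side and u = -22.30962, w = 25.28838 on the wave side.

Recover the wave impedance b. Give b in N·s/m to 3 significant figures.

u + w = 2.97876;  u + w = √(2b)·v, so √(2b) = 2.97876/3.435 = 0.86718.
b = (√(2b))²/2 = 0.75200/2 = 0.37600.
(Check via u − w = 2F/√(2b): u − w = -47.59800, 2F/√(2b) = -47.59801.)

b = 0.376 N·s/m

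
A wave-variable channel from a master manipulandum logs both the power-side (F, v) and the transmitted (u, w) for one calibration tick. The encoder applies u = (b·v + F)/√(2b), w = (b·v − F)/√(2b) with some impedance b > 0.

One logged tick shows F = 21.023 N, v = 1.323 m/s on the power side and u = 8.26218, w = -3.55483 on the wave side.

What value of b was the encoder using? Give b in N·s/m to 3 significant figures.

b = 6.33 N·s/m

u + w = 4.70735;  u + w = √(2b)·v, so √(2b) = 4.70735/1.323 = 3.55809.
b = (√(2b))²/2 = 12.65999/2 = 6.32999.
(Check via u − w = 2F/√(2b): u − w = 11.81701, 2F/√(2b) = 11.81702.)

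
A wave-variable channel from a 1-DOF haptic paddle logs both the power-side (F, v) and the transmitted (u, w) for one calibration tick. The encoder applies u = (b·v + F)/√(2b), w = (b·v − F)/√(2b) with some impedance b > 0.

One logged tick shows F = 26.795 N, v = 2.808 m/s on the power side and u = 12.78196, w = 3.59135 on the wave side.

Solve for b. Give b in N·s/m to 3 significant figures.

u + w = 16.3733;  u + w = √(2b)·v, so √(2b) = 16.3733/2.808 = 5.8310.
b = (√(2b))²/2 = 34.0000/2 = 17.0000.
(Check via u − w = 2F/√(2b): u − w = 9.1906, 2F/√(2b) = 9.1906.)

b = 17 N·s/m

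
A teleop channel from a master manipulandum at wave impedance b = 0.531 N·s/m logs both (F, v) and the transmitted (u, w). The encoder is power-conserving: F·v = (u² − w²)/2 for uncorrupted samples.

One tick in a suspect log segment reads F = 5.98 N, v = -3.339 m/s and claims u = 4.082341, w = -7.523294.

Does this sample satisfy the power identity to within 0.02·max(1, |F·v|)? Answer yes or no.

F·v = 5.98×(-3.339) = -19.967220 W.
(u² − w²)/2 = (16.665508 − 56.599953)/2 = -19.967222 W.
|Δ| = 0.000002;  2% of max(1, |F·v|) = 0.399344.

yes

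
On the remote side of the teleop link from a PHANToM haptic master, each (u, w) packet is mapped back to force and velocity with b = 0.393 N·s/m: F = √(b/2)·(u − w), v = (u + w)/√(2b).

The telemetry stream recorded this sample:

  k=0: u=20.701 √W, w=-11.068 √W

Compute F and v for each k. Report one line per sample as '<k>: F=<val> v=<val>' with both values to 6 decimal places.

0: F=14.082664 v=10.865514

k=0: u−w=31.769000, u+w=9.633000; √(b/2)=0.443283, √(2b)=0.886566; F=0.443283×31.769=14.082664, v=9.633000/0.886566=10.865514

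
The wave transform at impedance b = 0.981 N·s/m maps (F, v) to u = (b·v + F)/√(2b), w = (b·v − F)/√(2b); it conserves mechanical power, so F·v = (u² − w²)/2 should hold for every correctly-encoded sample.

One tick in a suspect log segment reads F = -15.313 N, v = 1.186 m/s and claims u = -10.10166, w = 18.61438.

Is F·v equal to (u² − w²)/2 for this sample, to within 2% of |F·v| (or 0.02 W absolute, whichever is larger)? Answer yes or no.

no

F·v = (-15.313)×1.186 = -18.16122 W.
(u² − w²)/2 = (102.04353 − 346.49514)/2 = -122.22580 W.
|Δ| = 104.06459;  2% of max(1, |F·v|) = 0.36322.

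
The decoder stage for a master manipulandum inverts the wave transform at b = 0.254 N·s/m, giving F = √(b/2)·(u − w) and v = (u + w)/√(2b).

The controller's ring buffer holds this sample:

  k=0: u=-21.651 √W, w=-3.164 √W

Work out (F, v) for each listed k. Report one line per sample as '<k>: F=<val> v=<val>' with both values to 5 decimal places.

k=0: u−w=-18.48700, u+w=-24.81500; √(b/2)=0.35637, √(2b)=0.71274; F=0.35637×(-18.487)=-6.58822, v=-24.81500/0.71274=-34.81628

0: F=-6.58822 v=-34.81628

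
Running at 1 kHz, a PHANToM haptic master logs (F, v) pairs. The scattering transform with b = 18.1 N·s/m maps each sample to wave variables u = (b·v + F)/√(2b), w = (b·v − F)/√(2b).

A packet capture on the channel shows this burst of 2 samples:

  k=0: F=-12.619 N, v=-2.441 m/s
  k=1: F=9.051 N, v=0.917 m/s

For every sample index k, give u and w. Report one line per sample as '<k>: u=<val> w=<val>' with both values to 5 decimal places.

k=0: b·v=18.1×(-2.441)=-44.18210; √(2b)=6.01664; u=(-44.18210+(-12.619))/6.01664=-9.44066, w=(-44.18210−(-12.619))/6.01664=-5.24596
k=1: b·v=18.1×0.917=16.59770; √(2b)=6.01664; u=(16.59770+9.051)/6.01664=4.26296, w=(16.59770−9.051)/6.01664=1.25430

0: u=-9.44066 w=-5.24596
1: u=4.26296 w=1.25430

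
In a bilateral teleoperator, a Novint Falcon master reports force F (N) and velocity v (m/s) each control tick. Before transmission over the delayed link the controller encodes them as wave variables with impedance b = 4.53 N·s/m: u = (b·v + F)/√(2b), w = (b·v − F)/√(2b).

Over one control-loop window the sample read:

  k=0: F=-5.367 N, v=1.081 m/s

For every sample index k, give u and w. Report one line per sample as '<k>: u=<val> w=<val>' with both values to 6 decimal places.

0: u=-0.156170 w=3.409962

k=0: b·v=4.53×1.081=4.896930; √(2b)=3.009983; u=(4.896930+(-5.367))/3.009983=-0.156170, w=(4.896930−(-5.367))/3.009983=3.409962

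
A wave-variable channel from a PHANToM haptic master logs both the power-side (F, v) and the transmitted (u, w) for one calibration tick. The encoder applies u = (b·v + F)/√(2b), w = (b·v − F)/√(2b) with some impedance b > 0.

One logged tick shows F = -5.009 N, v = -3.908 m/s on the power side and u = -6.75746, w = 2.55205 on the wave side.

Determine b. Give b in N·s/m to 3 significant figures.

b = 0.579 N·s/m

u + w = -4.20541;  u + w = √(2b)·v, so √(2b) = -4.20541/(-3.908) = 1.07610.
b = (√(2b))²/2 = 1.15800/2 = 0.57900.
(Check via u − w = 2F/√(2b): u − w = -9.30951, 2F/√(2b) = -9.30952.)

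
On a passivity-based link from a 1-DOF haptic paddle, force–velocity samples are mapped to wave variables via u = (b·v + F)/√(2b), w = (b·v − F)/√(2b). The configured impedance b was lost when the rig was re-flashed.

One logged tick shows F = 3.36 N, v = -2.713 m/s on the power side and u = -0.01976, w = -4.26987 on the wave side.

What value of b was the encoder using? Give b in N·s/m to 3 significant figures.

b = 1.25 N·s/m

u + w = -4.28963;  u + w = √(2b)·v, so √(2b) = -4.28963/(-2.713) = 1.58114.
b = (√(2b))²/2 = 2.50000/2 = 1.25000.
(Check via u − w = 2F/√(2b): u − w = 4.25011, 2F/√(2b) = 4.25010.)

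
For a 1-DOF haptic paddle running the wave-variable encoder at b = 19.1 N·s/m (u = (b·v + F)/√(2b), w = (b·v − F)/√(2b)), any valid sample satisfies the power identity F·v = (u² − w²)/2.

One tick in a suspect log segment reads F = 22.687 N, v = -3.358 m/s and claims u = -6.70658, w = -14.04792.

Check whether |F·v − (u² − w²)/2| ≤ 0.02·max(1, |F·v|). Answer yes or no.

F·v = 22.687×(-3.358) = -76.1829 W.
(u² − w²)/2 = (44.9782 − 197.3441)/2 = -76.1829 W.
|Δ| = 0.0000;  2% of max(1, |F·v|) = 1.5237.

yes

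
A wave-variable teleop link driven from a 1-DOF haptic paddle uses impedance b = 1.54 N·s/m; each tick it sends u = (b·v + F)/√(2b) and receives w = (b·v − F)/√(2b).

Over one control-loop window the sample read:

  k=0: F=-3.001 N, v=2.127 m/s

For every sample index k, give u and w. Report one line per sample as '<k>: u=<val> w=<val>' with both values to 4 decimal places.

k=0: b·v=1.54×2.127=3.2756; √(2b)=1.7550; u=(3.2756+(-3.001))/1.7550=0.1565, w=(3.2756−(-3.001))/1.7550=3.5764

0: u=0.1565 w=3.5764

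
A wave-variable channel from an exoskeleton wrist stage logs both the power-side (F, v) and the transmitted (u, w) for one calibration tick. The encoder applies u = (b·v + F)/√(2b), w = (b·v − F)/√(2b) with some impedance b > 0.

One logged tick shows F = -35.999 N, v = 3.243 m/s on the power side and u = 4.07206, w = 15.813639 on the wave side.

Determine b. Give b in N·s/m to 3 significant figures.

u + w = 19.885699;  u + w = √(2b)·v, so √(2b) = 19.885699/3.243 = 6.131884.
b = (√(2b))²/2 = 37.599998/2 = 18.799999.
(Check via u − w = 2F/√(2b): u − w = -11.741579, 2F/√(2b) = -11.741579.)

b = 18.8 N·s/m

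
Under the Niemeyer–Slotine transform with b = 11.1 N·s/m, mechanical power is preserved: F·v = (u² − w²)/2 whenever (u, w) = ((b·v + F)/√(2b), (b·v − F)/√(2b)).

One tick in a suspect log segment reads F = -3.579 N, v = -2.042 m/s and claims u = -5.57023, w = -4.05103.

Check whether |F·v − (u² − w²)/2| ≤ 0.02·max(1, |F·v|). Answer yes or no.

yes

F·v = (-3.579)×(-2.042) = 7.3083 W.
(u² − w²)/2 = (31.0275 − 16.4108)/2 = 7.3083 W.
|Δ| = 0.0000;  2% of max(1, |F·v|) = 0.1462.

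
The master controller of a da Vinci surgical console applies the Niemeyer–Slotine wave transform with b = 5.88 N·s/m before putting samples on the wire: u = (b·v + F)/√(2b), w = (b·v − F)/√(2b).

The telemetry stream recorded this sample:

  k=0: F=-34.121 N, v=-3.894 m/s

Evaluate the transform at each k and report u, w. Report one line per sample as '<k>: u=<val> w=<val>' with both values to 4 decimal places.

k=0: b·v=5.88×(-3.894)=-22.8967; √(2b)=3.4293; u=(-22.8967+(-34.121))/3.4293=-16.6267, w=(-22.8967−(-34.121))/3.4293=3.2731

0: u=-16.6267 w=3.2731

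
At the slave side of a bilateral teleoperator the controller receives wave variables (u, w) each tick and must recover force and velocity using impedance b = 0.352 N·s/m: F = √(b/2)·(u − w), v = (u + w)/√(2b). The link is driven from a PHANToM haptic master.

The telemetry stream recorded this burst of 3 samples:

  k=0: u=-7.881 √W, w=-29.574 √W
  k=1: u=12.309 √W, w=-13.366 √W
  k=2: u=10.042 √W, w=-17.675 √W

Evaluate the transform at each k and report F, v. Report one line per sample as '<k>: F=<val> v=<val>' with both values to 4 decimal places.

0: F=9.1007 v=-44.6399
1: F=10.7713 v=-1.2598
2: F=11.6279 v=-9.0972

k=0: u−w=21.6930, u+w=-37.4550; √(b/2)=0.4195, √(2b)=0.8390; F=0.4195×21.693=9.1007, v=-37.4550/0.8390=-44.6399
k=1: u−w=25.6750, u+w=-1.0570; √(b/2)=0.4195, √(2b)=0.8390; F=0.4195×25.675=10.7713, v=-1.0570/0.8390=-1.2598
k=2: u−w=27.7170, u+w=-7.6330; √(b/2)=0.4195, √(2b)=0.8390; F=0.4195×27.717=11.6279, v=-7.6330/0.8390=-9.0972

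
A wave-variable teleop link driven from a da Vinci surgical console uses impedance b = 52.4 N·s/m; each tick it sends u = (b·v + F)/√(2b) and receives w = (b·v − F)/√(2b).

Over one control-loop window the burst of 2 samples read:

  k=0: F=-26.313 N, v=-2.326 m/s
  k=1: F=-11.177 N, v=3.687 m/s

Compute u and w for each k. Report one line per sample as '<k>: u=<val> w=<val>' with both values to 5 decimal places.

k=0: b·v=52.4×(-2.326)=-121.88240; √(2b)=10.23719; u=(-121.88240+(-26.313))/10.23719=-14.47618, w=(-121.88240−(-26.313))/10.23719=-9.33551
k=1: b·v=52.4×3.687=193.19880; √(2b)=10.23719; u=(193.19880+(-11.177))/10.23719=17.78045, w=(193.19880−(-11.177))/10.23719=19.96406

0: u=-14.47618 w=-9.33551
1: u=17.78045 w=19.96406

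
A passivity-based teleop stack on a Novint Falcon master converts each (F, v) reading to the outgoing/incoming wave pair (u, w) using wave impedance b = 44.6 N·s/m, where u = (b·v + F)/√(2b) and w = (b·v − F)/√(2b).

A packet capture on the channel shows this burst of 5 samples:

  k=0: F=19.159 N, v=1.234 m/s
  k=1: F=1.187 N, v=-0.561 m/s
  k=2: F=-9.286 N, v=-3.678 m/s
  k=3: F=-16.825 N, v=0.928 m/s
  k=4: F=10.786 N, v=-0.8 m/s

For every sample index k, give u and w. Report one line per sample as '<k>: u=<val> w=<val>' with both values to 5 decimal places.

0: u=7.85587 w=3.79873
1: u=-2.52352 w=-2.77488
2: u=-18.35178 w=-16.38536
3: u=2.60084 w=6.16373
4: u=-2.63580 w=-4.91986

k=0: b·v=44.6×1.234=55.03640; √(2b)=9.44458; u=(55.03640+19.159)/9.44458=7.85587, w=(55.03640−19.159)/9.44458=3.79873
k=1: b·v=44.6×(-0.561)=-25.02060; √(2b)=9.44458; u=(-25.02060+1.187)/9.44458=-2.52352, w=(-25.02060−1.187)/9.44458=-2.77488
k=2: b·v=44.6×(-3.678)=-164.03880; √(2b)=9.44458; u=(-164.03880+(-9.286))/9.44458=-18.35178, w=(-164.03880−(-9.286))/9.44458=-16.38536
k=3: b·v=44.6×0.928=41.38880; √(2b)=9.44458; u=(41.38880+(-16.825))/9.44458=2.60084, w=(41.38880−(-16.825))/9.44458=6.16373
k=4: b·v=44.6×(-0.8)=-35.68000; √(2b)=9.44458; u=(-35.68000+10.786)/9.44458=-2.63580, w=(-35.68000−10.786)/9.44458=-4.91986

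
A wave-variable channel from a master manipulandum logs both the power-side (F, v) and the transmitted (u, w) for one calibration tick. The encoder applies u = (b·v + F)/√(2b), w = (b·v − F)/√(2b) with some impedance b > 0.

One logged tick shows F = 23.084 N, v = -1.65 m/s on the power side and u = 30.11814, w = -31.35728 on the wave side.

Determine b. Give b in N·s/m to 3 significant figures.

b = 0.282 N·s/m

u + w = -1.23914;  u + w = √(2b)·v, so √(2b) = -1.23914/(-1.65) = 0.75099.
b = (√(2b))²/2 = 0.56399/2 = 0.28200.
(Check via u − w = 2F/√(2b): u − w = 61.47542, 2F/√(2b) = 61.47586.)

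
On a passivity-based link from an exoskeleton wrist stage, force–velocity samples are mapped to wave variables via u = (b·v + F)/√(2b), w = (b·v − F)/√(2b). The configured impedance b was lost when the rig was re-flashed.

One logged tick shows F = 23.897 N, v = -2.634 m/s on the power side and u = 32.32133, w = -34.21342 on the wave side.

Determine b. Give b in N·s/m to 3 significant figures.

b = 0.258 N·s/m

u + w = -1.8921;  u + w = √(2b)·v, so √(2b) = -1.8921/(-2.634) = 0.7183.
b = (√(2b))²/2 = 0.5160/2 = 0.2580.
(Check via u − w = 2F/√(2b): u − w = 66.5348, 2F/√(2b) = 66.5346.)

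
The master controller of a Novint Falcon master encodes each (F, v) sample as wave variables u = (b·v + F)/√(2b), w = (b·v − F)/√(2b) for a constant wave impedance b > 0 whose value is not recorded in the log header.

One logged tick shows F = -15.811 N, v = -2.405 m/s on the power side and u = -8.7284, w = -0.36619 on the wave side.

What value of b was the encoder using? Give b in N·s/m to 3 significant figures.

b = 7.15 N·s/m

u + w = -9.0946;  u + w = √(2b)·v, so √(2b) = -9.0946/(-2.405) = 3.7815.
b = (√(2b))²/2 = 14.3000/2 = 7.1500.
(Check via u − w = 2F/√(2b): u − w = -8.3622, 2F/√(2b) = -8.3622.)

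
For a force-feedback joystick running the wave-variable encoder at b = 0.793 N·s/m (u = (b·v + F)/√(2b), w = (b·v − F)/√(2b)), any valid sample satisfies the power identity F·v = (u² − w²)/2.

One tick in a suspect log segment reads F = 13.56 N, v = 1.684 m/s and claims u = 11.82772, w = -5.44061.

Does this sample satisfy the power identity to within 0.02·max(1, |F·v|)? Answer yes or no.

no

F·v = 13.56×1.684 = 22.8350 W.
(u² − w²)/2 = (139.8950 − 29.6002)/2 = 55.1474 W.
|Δ| = 32.3123;  2% of max(1, |F·v|) = 0.4567.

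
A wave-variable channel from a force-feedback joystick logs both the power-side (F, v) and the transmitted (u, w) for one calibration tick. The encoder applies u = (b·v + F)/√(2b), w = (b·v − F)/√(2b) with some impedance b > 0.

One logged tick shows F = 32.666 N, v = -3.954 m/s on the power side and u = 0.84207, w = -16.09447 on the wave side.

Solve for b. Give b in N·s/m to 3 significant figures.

b = 7.44 N·s/m

u + w = -15.25240;  u + w = √(2b)·v, so √(2b) = -15.25240/(-3.954) = 3.85746.
b = (√(2b))²/2 = 14.88000/2 = 7.44000.
(Check via u − w = 2F/√(2b): u − w = 16.93654, 2F/√(2b) = 16.93653.)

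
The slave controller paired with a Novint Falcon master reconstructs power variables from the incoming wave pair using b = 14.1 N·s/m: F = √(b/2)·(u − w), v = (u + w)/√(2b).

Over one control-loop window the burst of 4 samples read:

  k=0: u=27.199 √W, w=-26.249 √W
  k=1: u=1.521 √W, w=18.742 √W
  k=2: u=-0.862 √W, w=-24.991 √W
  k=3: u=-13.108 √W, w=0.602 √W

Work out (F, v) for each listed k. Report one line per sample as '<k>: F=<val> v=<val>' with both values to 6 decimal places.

0: F=141.914254 v=0.178895
1: F=-45.724917 v=3.815744
2: F=64.066925 v=-4.868402
3: F=-36.402567 v=-2.355016

k=0: u−w=53.448000, u+w=0.950000; √(b/2)=2.655184, √(2b)=5.310367; F=2.655184×53.448=141.914254, v=0.950000/5.310367=0.178895
k=1: u−w=-17.221000, u+w=20.263000; √(b/2)=2.655184, √(2b)=5.310367; F=2.655184×(-17.221)=-45.724917, v=20.263000/5.310367=3.815744
k=2: u−w=24.129000, u+w=-25.853000; √(b/2)=2.655184, √(2b)=5.310367; F=2.655184×24.129=64.066925, v=-25.853000/5.310367=-4.868402
k=3: u−w=-13.710000, u+w=-12.506000; √(b/2)=2.655184, √(2b)=5.310367; F=2.655184×(-13.71)=-36.402567, v=-12.506000/5.310367=-2.355016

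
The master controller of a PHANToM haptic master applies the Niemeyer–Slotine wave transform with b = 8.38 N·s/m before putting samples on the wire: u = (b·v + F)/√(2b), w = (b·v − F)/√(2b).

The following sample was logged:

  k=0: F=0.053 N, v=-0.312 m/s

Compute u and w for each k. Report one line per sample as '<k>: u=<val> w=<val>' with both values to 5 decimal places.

0: u=-0.62570 w=-0.65159

k=0: b·v=8.38×(-0.312)=-2.61456; √(2b)=4.09390; u=(-2.61456+0.053)/4.09390=-0.62570, w=(-2.61456−0.053)/4.09390=-0.65159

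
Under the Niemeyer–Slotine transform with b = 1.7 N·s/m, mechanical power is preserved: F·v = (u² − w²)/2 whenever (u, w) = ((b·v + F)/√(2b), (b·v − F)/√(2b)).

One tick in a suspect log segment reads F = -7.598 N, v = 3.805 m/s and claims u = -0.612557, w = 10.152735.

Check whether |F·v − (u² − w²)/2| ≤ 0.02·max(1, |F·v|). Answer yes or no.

F·v = (-7.598)×3.805 = -28.910390 W.
(u² − w²)/2 = (0.375226 − 103.078028)/2 = -51.351401 W.
|Δ| = 22.441011;  2% of max(1, |F·v|) = 0.578208.

no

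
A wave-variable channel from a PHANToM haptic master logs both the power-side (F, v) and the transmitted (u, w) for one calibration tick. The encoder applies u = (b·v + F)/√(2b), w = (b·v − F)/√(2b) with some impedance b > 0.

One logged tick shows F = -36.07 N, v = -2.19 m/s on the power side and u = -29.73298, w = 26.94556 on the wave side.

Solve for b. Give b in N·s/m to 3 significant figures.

b = 0.81 N·s/m

u + w = -2.7874;  u + w = √(2b)·v, so √(2b) = -2.7874/(-2.19) = 1.2728.
b = (√(2b))²/2 = 1.6200/2 = 0.8100.
(Check via u − w = 2F/√(2b): u − w = -56.6785, 2F/√(2b) = -56.6784.)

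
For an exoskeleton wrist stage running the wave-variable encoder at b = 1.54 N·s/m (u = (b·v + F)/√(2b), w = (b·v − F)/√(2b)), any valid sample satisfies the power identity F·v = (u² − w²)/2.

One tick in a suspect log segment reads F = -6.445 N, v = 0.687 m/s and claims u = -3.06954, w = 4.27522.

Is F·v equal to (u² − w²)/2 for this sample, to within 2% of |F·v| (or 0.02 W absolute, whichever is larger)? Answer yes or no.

yes

F·v = (-6.445)×0.687 = -4.4277 W.
(u² − w²)/2 = (9.4221 − 18.2775)/2 = -4.4277 W.
|Δ| = 0.0000;  2% of max(1, |F·v|) = 0.0886.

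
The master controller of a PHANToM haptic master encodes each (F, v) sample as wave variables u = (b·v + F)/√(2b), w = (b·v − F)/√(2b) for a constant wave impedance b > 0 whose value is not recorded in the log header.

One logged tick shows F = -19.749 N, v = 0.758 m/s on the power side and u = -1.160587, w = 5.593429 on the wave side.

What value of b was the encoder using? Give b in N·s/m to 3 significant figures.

b = 17.1 N·s/m

u + w = 4.432842;  u + w = √(2b)·v, so √(2b) = 4.432842/0.758 = 5.848077.
b = (√(2b))²/2 = 34.199999/2 = 17.099999.
(Check via u − w = 2F/√(2b): u − w = -6.754016, 2F/√(2b) = -6.754016.)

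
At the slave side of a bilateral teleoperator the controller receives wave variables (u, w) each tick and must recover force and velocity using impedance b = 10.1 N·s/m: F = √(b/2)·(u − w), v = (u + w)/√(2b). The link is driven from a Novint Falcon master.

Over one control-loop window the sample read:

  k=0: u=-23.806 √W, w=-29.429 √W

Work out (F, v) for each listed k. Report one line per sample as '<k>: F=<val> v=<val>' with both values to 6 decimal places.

0: F=12.636121 v=-11.844632

k=0: u−w=5.623000, u+w=-53.235000; √(b/2)=2.247221, √(2b)=4.494441; F=2.247221×5.623=12.636121, v=-53.235000/4.494441=-11.844632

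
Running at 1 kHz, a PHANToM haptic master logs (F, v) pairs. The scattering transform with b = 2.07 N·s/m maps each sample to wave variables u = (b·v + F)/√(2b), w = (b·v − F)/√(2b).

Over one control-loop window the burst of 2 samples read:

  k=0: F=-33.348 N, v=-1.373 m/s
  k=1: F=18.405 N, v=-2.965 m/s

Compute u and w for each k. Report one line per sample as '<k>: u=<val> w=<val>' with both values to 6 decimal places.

0: u=-17.786469 w=14.992827
1: u=6.029123 w=-12.062005

k=0: b·v=2.07×(-1.373)=-2.842110; √(2b)=2.034699; u=(-2.842110+(-33.348))/2.034699=-17.786469, w=(-2.842110−(-33.348))/2.034699=14.992827
k=1: b·v=2.07×(-2.965)=-6.137550; √(2b)=2.034699; u=(-6.137550+18.405)/2.034699=6.029123, w=(-6.137550−18.405)/2.034699=-12.062005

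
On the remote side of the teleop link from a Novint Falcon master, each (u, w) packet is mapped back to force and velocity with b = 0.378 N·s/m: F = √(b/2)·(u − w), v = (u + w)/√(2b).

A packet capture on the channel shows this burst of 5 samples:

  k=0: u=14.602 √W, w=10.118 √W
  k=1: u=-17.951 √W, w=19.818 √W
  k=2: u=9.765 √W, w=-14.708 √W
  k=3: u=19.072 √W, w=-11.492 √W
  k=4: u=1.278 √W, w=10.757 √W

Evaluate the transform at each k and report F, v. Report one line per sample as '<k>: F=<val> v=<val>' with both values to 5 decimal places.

k=0: u−w=4.48400, u+w=24.72000; √(b/2)=0.43474, √(2b)=0.86948; F=0.43474×4.484=1.94938, v=24.72000/0.86948=28.43070
k=1: u−w=-37.76900, u+w=1.86700; √(b/2)=0.43474, √(2b)=0.86948; F=0.43474×(-37.769)=-16.41974, v=1.86700/0.86948=2.14725
k=2: u−w=24.47300, u+w=-4.94300; √(b/2)=0.43474, √(2b)=0.86948; F=0.43474×24.473=10.63942, v=-4.94300/0.86948=-5.68499
k=3: u−w=30.56400, u+w=7.58000; √(b/2)=0.43474, √(2b)=0.86948; F=0.43474×30.564=13.28743, v=7.58000/0.86948=8.71783
k=4: u−w=-9.47900, u+w=12.03500; √(b/2)=0.43474, √(2b)=0.86948; F=0.43474×(-9.479)=-4.12091, v=12.03500/0.86948=13.84157

0: F=1.94938 v=28.43070
1: F=-16.41974 v=2.14725
2: F=10.63942 v=-5.68499
3: F=13.28743 v=8.71783
4: F=-4.12091 v=13.84157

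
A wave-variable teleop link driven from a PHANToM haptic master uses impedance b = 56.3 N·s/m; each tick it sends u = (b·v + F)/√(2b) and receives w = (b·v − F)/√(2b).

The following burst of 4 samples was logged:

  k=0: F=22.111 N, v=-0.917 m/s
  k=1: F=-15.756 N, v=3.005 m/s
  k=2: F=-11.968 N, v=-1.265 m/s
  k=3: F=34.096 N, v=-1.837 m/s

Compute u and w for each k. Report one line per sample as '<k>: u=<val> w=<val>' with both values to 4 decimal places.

0: u=-2.7816 w=-6.9490
1: u=14.4587 w=17.4283
2: u=-7.8395 w=-5.5838
3: u=-6.5333 w=-12.9597

k=0: b·v=56.3×(-0.917)=-51.6271; √(2b)=10.6113; u=(-51.6271+22.111)/10.6113=-2.7816, w=(-51.6271−22.111)/10.6113=-6.9490
k=1: b·v=56.3×3.005=169.1815; √(2b)=10.6113; u=(169.1815+(-15.756))/10.6113=14.4587, w=(169.1815−(-15.756))/10.6113=17.4283
k=2: b·v=56.3×(-1.265)=-71.2195; √(2b)=10.6113; u=(-71.2195+(-11.968))/10.6113=-7.8395, w=(-71.2195−(-11.968))/10.6113=-5.5838
k=3: b·v=56.3×(-1.837)=-103.4231; √(2b)=10.6113; u=(-103.4231+34.096)/10.6113=-6.5333, w=(-103.4231−34.096)/10.6113=-12.9597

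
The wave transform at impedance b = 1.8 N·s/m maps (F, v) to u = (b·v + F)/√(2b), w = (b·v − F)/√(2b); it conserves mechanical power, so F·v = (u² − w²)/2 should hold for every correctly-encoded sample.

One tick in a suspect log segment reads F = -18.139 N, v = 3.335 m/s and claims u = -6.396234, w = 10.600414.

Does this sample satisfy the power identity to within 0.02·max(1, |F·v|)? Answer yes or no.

F·v = (-18.139)×3.335 = -60.493565 W.
(u² − w²)/2 = (40.911809 − 112.368777)/2 = -35.728484 W.
|Δ| = 24.765081;  2% of max(1, |F·v|) = 1.209871.

no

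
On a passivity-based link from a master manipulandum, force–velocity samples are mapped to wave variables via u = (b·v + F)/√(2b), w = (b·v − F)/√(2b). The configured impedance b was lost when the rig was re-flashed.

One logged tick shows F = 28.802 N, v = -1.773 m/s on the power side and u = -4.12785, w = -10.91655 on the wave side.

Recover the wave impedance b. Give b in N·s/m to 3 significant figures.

b = 36 N·s/m

u + w = -15.0444;  u + w = √(2b)·v, so √(2b) = -15.0444/(-1.773) = 8.4853.
b = (√(2b))²/2 = 72.0000/2 = 36.0000.
(Check via u − w = 2F/√(2b): u − w = 6.7887, 2F/√(2b) = 6.7887.)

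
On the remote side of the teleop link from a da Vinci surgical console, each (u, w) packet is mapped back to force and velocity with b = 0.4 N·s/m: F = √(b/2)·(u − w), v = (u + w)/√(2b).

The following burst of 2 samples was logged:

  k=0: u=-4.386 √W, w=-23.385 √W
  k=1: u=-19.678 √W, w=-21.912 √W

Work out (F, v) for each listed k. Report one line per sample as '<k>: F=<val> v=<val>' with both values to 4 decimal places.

0: F=8.4966 v=-31.0489
1: F=0.9991 v=-46.4990

k=0: u−w=18.9990, u+w=-27.7710; √(b/2)=0.4472, √(2b)=0.8944; F=0.4472×18.999=8.4966, v=-27.7710/0.8944=-31.0489
k=1: u−w=2.2340, u+w=-41.5900; √(b/2)=0.4472, √(2b)=0.8944; F=0.4472×2.234=0.9991, v=-41.5900/0.8944=-46.4990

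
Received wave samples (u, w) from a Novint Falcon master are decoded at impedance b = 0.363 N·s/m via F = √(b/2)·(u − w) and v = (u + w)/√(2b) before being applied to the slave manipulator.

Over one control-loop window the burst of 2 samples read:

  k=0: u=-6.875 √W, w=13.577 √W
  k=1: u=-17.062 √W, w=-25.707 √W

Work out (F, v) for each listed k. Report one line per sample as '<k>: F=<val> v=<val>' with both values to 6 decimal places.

0: F=-8.713128 v=7.865677
1: F=3.683014 v=-50.195038

k=0: u−w=-20.452000, u+w=6.702000; √(b/2)=0.426028, √(2b)=0.852056; F=0.426028×(-20.452)=-8.713128, v=6.702000/0.852056=7.865677
k=1: u−w=8.645000, u+w=-42.769000; √(b/2)=0.426028, √(2b)=0.852056; F=0.426028×8.645=3.683014, v=-42.769000/0.852056=-50.195038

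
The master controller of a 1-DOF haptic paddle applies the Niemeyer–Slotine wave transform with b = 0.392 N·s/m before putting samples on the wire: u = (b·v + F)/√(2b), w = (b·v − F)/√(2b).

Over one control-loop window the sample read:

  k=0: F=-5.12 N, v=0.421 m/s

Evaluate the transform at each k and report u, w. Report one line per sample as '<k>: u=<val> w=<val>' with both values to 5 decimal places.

0: u=-5.59607 w=5.96884

k=0: b·v=0.392×0.421=0.16503; √(2b)=0.88544; u=(0.16503+(-5.12))/0.88544=-5.59607, w=(0.16503−(-5.12))/0.88544=5.96884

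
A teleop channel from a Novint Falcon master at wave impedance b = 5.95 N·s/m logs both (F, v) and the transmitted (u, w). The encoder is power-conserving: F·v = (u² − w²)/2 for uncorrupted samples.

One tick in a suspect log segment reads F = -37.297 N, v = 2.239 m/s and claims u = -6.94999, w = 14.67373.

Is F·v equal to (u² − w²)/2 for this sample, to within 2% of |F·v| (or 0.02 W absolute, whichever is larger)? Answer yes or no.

F·v = (-37.297)×2.239 = -83.5080 W.
(u² − w²)/2 = (48.3024 − 215.3184)/2 = -83.5080 W.
|Δ| = 0.0000;  2% of max(1, |F·v|) = 1.6702.

yes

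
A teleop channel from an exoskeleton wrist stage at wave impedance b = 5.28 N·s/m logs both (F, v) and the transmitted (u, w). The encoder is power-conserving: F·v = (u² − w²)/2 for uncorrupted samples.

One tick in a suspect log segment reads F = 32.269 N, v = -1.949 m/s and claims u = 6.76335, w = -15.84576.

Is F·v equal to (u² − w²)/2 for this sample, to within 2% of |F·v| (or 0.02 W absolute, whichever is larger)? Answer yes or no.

no

F·v = 32.269×(-1.949) = -62.89228 W.
(u² − w²)/2 = (45.74290 − 251.08811)/2 = -102.67260 W.
|Δ| = 39.78032;  2% of max(1, |F·v|) = 1.25785.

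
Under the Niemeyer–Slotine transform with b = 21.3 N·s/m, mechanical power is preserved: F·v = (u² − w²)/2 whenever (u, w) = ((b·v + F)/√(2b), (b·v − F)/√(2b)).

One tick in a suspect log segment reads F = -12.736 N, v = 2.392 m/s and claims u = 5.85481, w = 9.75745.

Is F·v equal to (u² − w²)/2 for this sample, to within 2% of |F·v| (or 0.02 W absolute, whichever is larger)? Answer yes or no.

yes

F·v = (-12.736)×2.392 = -30.46451 W.
(u² − w²)/2 = (34.27880 − 95.20783)/2 = -30.46452 W.
|Δ| = 0.00000;  2% of max(1, |F·v|) = 0.60929.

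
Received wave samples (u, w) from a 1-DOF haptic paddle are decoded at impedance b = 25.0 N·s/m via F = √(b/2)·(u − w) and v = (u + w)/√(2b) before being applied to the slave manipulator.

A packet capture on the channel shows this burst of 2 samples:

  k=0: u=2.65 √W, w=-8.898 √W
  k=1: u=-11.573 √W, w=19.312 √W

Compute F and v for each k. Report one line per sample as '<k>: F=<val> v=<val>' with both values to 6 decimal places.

0: F=40.828346 v=-0.883601
1: F=-109.194965 v=1.094460

k=0: u−w=11.548000, u+w=-6.248000; √(b/2)=3.535534, √(2b)=7.071068; F=3.535534×11.548=40.828346, v=-6.248000/7.071068=-0.883601
k=1: u−w=-30.885000, u+w=7.739000; √(b/2)=3.535534, √(2b)=7.071068; F=3.535534×(-30.885)=-109.194965, v=7.739000/7.071068=1.094460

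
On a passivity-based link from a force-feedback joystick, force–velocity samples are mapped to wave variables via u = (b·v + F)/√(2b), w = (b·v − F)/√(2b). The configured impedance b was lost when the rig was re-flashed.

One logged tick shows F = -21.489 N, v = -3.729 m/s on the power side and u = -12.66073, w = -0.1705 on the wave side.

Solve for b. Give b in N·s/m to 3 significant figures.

u + w = -12.83123;  u + w = √(2b)·v, so √(2b) = -12.83123/(-3.729) = 3.44093.
b = (√(2b))²/2 = 11.84000/2 = 5.92000.
(Check via u − w = 2F/√(2b): u − w = -12.49023, 2F/√(2b) = -12.49023.)

b = 5.92 N·s/m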